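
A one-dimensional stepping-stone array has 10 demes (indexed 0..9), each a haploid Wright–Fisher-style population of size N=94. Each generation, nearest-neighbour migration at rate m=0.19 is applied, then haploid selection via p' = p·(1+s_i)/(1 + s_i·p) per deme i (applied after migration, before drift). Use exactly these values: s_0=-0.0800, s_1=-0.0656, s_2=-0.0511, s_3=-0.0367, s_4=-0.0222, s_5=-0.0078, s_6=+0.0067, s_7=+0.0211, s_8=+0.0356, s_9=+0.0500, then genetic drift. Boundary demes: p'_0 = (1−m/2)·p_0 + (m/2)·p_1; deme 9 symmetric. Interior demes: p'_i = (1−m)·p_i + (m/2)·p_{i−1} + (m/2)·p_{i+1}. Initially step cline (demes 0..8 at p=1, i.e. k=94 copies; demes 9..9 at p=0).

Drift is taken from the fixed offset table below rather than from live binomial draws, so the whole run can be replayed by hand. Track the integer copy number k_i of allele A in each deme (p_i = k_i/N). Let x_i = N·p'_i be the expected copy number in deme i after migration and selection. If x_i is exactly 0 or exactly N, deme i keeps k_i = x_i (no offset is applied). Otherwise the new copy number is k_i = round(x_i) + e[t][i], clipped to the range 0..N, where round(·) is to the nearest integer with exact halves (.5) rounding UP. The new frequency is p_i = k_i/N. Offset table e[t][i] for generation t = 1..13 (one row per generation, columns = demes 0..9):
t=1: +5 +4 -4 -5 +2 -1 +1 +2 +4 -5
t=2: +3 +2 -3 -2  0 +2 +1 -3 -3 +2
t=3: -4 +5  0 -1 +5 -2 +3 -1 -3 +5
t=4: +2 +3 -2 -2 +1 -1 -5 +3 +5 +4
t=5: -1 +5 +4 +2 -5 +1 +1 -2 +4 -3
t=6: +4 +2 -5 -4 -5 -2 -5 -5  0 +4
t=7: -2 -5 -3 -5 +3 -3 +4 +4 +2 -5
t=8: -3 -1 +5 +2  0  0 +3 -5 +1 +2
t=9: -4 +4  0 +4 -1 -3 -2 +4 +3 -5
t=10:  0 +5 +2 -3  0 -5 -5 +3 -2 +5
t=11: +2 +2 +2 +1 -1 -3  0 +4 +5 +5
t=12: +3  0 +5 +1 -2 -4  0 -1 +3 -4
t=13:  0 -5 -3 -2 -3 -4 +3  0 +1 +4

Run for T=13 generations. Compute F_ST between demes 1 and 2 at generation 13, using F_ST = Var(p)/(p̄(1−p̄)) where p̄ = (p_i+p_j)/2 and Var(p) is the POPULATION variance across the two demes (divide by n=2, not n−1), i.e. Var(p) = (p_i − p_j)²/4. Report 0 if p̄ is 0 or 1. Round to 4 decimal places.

t=0: k=[94 94 94 94 94 94 94 94 94 0]
t=1: x=[94.0000 94.0000 94.0000 94.0000 94.0000 94.0000 94.0000 94.0000 85.3487 9.3322] k=[94 94 94 94 94 94 94 94 89 4]
t=2: x=[94.0000 94.0000 94.0000 94.0000 94.0000 94.0000 94.0000 93.5348 81.7768 12.5978] k=[94 94 94 94 94 94 94 91 79 15]
t=3: x=[94.0000 94.0000 94.0000 94.0000 94.0000 94.0000 93.7169 90.2215 74.6040 21.8886] k=[94 94 94 94 94 94 94 89 72 27]
t=4: x=[94.0000 94.0000 94.0000 94.0000 94.0000 94.0000 93.5281 87.9787 69.9710 32.3014] k=[94 94 94 94 94 94 89 91 75 36]
t=5: x=[94.0000 94.0000 94.0000 94.0000 94.0000 93.5213 89.6925 89.3825 73.3835 40.8280] k=[94 94 94 94 94 94 91 87 77 38]
t=6: x=[94.0000 94.0000 94.0000 94.0000 94.0000 93.7128 90.9249 86.5741 74.7853 42.8399] k=[94 94 94 94 94 92 86 82 75 47]
t=7: x=[94.0000 94.0000 94.0000 94.0000 93.8057 91.6018 86.2377 81.9363 73.5699 50.8011] k=[94 94 94 94 94 89 90 86 76 46]
t=8: x=[94.0000 94.0000 94.0000 94.0000 93.5143 89.5368 89.5534 85.5912 74.6432 49.9935] k=[94 94 94 94 94 90 93 81 76 52]
t=9: x=[94.0000 94.0000 94.0000 94.0000 93.6114 90.6397 91.5907 81.8870 74.7363 55.3946] k=[94 94 94 94 93 88 90 86 78 50]
t=10: x=[94.0000 94.0000 94.0000 93.9014 92.5891 88.6255 89.4589 85.7780 76.6014 53.7864] k=[94 94 94 91 93 84 84 89 75 59]
t=11: x=[94.0000 94.0000 93.6997 91.3815 91.9096 84.7902 84.5320 87.3256 75.3387 61.5642] k=[94 94 94 92 91 82 85 91 80 67]
t=12: x=[94.0000 94.0000 93.7998 92.0239 90.1581 83.0646 85.3377 89.4758 80.2263 69.1374] k=[94 94 94 93 88 79 85 88 83 65]
t=13: x=[94.0000 94.0000 93.8999 92.5682 87.4852 80.3338 84.7707 87.3698 82.1325 67.6452] k=[94 94 91 91 84 76 88 87 83 72]

0.0162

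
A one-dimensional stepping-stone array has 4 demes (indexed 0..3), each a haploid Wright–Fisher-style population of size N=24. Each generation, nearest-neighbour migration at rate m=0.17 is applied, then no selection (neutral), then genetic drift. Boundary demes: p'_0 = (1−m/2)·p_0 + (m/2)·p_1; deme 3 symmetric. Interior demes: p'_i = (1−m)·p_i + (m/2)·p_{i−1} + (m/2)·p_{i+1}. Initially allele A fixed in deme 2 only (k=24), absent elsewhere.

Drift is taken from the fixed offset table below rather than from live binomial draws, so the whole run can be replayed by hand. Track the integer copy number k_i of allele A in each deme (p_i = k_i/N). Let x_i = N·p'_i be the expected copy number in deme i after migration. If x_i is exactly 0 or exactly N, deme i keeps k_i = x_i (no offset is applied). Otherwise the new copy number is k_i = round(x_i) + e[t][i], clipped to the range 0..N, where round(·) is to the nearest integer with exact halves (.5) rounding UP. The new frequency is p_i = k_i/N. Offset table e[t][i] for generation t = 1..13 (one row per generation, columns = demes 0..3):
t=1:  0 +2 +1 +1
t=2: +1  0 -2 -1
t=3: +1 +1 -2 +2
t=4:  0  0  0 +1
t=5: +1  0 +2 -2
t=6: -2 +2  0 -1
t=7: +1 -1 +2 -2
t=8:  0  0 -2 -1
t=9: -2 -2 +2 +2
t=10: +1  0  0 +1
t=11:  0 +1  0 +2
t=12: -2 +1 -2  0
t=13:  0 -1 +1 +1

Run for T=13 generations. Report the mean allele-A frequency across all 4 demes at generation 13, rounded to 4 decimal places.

0.2396

t=0: k=[0 0 24 0]
t=1: x=[0.0000 2.0400 19.9200 2.0400] k=[0 4 21 3]
t=2: x=[0.3400 5.1050 18.0250 4.5300] k=[1 5 16 4]
t=3: x=[1.3400 5.5950 14.0450 5.0200] k=[2 7 12 7]
t=4: x=[2.4250 7.0000 11.1500 7.4250] k=[2 7 11 8]
t=5: x=[2.4250 6.9150 10.4050 8.2550] k=[3 7 12 6]
t=6: x=[3.3400 7.0850 11.0650 6.5100] k=[1 9 11 6]
t=7: x=[1.6800 8.4900 10.4050 6.4250] k=[3 7 12 4]
t=8: x=[3.3400 7.0850 10.8950 4.6800] k=[3 7 9 4]
t=9: x=[3.3400 6.8300 8.4050 4.4250] k=[1 5 10 6]
t=10: x=[1.3400 5.0850 9.2350 6.3400] k=[2 5 9 7]
t=11: x=[2.2550 5.0850 8.4900 7.1700] k=[2 6 8 9]
t=12: x=[2.3400 5.8300 7.9150 8.9150] k=[0 7 6 9]
t=13: x=[0.5950 6.3200 6.3400 8.7450] k=[1 5 7 10]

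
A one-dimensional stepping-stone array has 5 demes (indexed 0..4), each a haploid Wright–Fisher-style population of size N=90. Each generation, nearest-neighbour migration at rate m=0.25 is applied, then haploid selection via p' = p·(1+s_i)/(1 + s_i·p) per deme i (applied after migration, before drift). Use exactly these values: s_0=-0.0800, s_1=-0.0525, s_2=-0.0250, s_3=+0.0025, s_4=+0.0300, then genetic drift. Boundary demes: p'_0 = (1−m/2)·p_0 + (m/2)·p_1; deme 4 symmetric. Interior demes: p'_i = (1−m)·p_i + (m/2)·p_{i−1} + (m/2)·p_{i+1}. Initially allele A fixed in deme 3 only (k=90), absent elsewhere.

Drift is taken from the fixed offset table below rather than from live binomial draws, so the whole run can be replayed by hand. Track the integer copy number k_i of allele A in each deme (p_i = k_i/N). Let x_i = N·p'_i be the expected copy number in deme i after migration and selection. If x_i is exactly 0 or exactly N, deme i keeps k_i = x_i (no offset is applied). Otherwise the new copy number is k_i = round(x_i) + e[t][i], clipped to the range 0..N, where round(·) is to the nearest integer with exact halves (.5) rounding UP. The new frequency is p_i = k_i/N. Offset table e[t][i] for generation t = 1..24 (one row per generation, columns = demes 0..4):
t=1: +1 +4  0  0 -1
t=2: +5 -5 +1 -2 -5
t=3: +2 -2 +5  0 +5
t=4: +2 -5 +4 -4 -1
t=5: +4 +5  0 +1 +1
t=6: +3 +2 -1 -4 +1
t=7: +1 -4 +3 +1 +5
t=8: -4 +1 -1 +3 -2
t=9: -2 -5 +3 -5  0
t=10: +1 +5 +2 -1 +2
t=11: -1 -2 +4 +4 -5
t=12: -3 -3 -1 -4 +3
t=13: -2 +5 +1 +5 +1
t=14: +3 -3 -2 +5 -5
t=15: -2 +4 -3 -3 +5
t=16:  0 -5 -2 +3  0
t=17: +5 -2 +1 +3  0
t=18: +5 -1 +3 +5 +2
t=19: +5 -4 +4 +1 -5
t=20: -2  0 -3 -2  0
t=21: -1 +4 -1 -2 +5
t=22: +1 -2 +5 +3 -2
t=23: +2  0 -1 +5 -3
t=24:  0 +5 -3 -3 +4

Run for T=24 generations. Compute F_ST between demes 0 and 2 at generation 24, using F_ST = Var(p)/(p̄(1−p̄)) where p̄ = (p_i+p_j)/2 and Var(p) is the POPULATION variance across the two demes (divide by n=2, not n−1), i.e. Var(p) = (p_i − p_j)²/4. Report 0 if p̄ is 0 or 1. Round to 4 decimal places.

t=0: k=[0 0 0 90 0]
t=1: x=[0.0000 0.0000 11.0031 67.5421 11.5442] k=[0 0 11 68 11]
t=2: x=[0.0000 1.3039 16.4076 53.8040 18.5566] k=[0 0 17 52 14]
t=3: x=[0.0000 2.0159 18.8697 42.9311 19.1925] k=[0 0 24 43 24]
t=4: x=[0.0000 2.8475 22.9396 38.3049 26.9295] k=[0 0 27 34 26]
t=5: x=[0.0000 3.2041 24.0512 32.1766 27.5619] k=[0 8 24 33 29]
t=6: x=[0.9208 8.5725 22.6926 31.4260 30.0891] k=[4 11 22 27 31]
t=7: x=[4.5045 10.9698 20.8418 26.9221 31.0988] k=[6 7 24 28 36]
t=8: x=[5.6658 8.5725 21.9521 28.5486 35.6343] k=[2 10 21 32 34]
t=9: x=[2.7674 9.8902 20.5951 30.9257 34.3758] k=[1 5 24 26 34]
t=10: x=[1.3818 6.5403 21.4585 26.7970 33.6202] k=[2 12 23 26 36]
t=11: x=[2.9987 11.5703 21.5819 26.9221 35.3827] k=[2 10 26 31 30]
t=12: x=[2.7674 10.4898 24.1747 30.3002 30.7203] k=[0 7 23 26 34]
t=13: x=[0.8056 7.7351 20.9651 26.6718 33.6202] k=[0 13 22 32 35]
t=14: x=[1.4972 11.9307 21.7053 31.1759 35.2568] k=[4 9 20 36 30]
t=15: x=[4.2726 9.2910 20.2252 33.3024 31.3512] k=[2 13 17 30 36]
t=16: x=[3.1143 11.5703 17.7613 29.1742 35.8858] k=[3 7 16 32 36]
t=17: x=[3.2300 7.2570 16.5306 30.5504 36.1374] k=[8 5 18 34 36]
t=18: x=[7.0629 6.6597 18.0075 32.3017 36.3889] k=[12 6 21 37 38]
t=19: x=[10.4545 8.2135 20.7185 35.1785 38.5249] k=[15 4 25 36 34]
t=20: x=[12.6887 7.6155 23.3100 34.4281 34.8793] k=[11 8 20 32 35]
t=21: x=[9.8682 9.4108 19.6089 30.9257 35.2568] k=[9 13 19 29 40]
t=22: x=[8.8144 12.6522 19.1160 29.1742 39.2780] k=[10 11 24 32 37]
t=23: x=[9.3996 11.9307 22.9396 31.6762 37.0174] k=[11 12 22 37 34]
t=24: x=[10.3372 12.5319 22.1989 34.8033 35.0051] k=[10 18 19 32 39]

0.0185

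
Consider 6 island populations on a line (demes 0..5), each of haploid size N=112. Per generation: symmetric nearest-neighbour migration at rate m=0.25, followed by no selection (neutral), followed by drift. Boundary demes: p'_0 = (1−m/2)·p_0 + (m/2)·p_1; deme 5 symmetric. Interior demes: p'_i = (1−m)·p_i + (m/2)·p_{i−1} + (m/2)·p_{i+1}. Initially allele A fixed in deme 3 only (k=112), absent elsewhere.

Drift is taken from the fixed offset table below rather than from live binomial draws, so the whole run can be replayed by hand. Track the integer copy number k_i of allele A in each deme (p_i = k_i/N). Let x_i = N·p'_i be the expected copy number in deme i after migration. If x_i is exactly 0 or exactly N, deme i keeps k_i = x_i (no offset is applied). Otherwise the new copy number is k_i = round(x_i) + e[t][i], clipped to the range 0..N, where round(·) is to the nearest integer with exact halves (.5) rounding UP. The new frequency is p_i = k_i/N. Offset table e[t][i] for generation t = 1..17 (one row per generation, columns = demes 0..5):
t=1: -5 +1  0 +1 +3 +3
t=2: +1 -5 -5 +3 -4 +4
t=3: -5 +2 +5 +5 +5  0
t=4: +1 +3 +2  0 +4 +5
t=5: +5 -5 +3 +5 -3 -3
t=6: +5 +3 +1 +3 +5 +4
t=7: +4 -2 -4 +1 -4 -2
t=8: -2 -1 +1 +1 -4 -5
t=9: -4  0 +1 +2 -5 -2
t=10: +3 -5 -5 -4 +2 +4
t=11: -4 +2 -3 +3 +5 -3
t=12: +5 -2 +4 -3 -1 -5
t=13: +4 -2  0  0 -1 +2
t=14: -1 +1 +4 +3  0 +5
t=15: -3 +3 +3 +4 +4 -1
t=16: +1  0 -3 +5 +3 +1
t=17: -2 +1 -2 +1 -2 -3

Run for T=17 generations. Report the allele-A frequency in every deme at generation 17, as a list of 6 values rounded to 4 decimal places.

[0.1518, 0.2143, 0.2500, 0.3571, 0.3125, 0.2411]

t=0: k=[0 0 0 112 0 0]
t=1: x=[0.0000 0.0000 14.0000 84.0000 14.0000 0.0000] k=[0 0 14 85 17 0]
t=2: x=[0.0000 1.7500 21.1250 67.6250 23.3750 2.1250] k=[0 0 16 71 19 6]
t=3: x=[0.0000 2.0000 20.8750 57.6250 23.8750 7.6250] k=[0 4 26 63 29 8]
t=4: x=[0.5000 6.2500 27.8750 54.1250 30.6250 10.6250] k=[2 9 30 54 35 16]
t=5: x=[2.8750 10.7500 30.3750 48.6250 35.0000 18.3750] k=[8 6 33 54 32 15]
t=6: x=[7.7500 9.6250 32.2500 48.6250 32.6250 17.1250] k=[13 13 33 52 38 21]
t=7: x=[13.0000 15.5000 32.8750 47.8750 37.6250 23.1250] k=[17 14 29 49 34 21]
t=8: x=[16.6250 16.2500 29.6250 44.6250 34.2500 22.6250] k=[15 15 31 46 30 18]
t=9: x=[15.0000 17.0000 30.8750 42.1250 30.5000 19.5000] k=[11 17 32 44 26 18]
t=10: x=[11.7500 18.1250 31.6250 40.2500 27.2500 19.0000] k=[15 13 27 36 29 23]
t=11: x=[14.7500 15.0000 26.3750 34.0000 29.1250 23.7500] k=[11 17 23 37 34 21]
t=12: x=[11.7500 17.0000 24.0000 34.8750 32.7500 22.6250] k=[17 15 28 32 32 18]
t=13: x=[16.7500 16.8750 26.8750 31.5000 30.2500 19.7500] k=[21 15 27 32 29 22]
t=14: x=[20.2500 17.2500 26.1250 31.0000 28.5000 22.8750] k=[19 18 30 34 29 28]
t=15: x=[18.8750 19.6250 29.0000 32.8750 29.5000 28.1250] k=[16 23 32 37 34 27]
t=16: x=[16.8750 23.2500 31.5000 36.0000 33.5000 27.8750] k=[18 23 29 41 37 29]
t=17: x=[18.6250 23.1250 29.7500 39.0000 36.5000 30.0000] k=[17 24 28 40 35 27]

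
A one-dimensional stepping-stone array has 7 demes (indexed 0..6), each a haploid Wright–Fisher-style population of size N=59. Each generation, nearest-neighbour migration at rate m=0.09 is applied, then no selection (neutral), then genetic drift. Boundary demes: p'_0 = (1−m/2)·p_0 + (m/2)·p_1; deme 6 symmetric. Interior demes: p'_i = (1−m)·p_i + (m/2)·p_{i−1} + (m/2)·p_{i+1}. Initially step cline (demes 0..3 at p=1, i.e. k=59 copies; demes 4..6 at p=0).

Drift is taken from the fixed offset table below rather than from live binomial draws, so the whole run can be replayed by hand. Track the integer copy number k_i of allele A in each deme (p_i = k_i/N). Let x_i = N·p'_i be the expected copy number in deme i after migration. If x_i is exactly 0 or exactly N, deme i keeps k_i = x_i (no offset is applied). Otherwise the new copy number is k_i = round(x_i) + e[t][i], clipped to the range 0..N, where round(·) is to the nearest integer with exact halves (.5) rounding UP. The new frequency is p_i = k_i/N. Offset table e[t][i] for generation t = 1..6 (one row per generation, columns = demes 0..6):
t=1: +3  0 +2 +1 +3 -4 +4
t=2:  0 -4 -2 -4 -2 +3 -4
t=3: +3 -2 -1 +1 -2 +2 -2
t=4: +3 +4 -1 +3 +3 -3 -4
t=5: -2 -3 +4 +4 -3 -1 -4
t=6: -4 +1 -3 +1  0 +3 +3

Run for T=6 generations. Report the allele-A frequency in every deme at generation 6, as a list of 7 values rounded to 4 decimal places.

[0.9322, 0.9661, 0.9492, 0.8814, 0.1864, 0.0678, 0.0508]

t=0: k=[59 59 59 59 0 0 0]
t=1: x=[59.0000 59.0000 59.0000 56.3450 2.6550 0.0000 0.0000] k=[59 59 59 57 6 0 0]
t=2: x=[59.0000 59.0000 58.9100 54.7950 8.0250 0.2700 0.0000] k=[59 59 57 51 6 3 0]
t=3: x=[59.0000 58.9100 56.8200 49.2450 7.8900 3.0000 0.1350] k=[59 57 56 50 6 5 0]
t=4: x=[58.9100 57.0450 55.7750 48.2900 7.9350 4.8200 0.2250] k=[59 59 55 51 11 2 0]
t=5: x=[59.0000 58.8200 55.0000 49.3800 12.3950 2.3150 0.0900] k=[59 56 59 53 9 1 0]
t=6: x=[58.8650 56.2700 58.5950 51.2900 10.6200 1.3150 0.0450] k=[55 57 56 52 11 4 3]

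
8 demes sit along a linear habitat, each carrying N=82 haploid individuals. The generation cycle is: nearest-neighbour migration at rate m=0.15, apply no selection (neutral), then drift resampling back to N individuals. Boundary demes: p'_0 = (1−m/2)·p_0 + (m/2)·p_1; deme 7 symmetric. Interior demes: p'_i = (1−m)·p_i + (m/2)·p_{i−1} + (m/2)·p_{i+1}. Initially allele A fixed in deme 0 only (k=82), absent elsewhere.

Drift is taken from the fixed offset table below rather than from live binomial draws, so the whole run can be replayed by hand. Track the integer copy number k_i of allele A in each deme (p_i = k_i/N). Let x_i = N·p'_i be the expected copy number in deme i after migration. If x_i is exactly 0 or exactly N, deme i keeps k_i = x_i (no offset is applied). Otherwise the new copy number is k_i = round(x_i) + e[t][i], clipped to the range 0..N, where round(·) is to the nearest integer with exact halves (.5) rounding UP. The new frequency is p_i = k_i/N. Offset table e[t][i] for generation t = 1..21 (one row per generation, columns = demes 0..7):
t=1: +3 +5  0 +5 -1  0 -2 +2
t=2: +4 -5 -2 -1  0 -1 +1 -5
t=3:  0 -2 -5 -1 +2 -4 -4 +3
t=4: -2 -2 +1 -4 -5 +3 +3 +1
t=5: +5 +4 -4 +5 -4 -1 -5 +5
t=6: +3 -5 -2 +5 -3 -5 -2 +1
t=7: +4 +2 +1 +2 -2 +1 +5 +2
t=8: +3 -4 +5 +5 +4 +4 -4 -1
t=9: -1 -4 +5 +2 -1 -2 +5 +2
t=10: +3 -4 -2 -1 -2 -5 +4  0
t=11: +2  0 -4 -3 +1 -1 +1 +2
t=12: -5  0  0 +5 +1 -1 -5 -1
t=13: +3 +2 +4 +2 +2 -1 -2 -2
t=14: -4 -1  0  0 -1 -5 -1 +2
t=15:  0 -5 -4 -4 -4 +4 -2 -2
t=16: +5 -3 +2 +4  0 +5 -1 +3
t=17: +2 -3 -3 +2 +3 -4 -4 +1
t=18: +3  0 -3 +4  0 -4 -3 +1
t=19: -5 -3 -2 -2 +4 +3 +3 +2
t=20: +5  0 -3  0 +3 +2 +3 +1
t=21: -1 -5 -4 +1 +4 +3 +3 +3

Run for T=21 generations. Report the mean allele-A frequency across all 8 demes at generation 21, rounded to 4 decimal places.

0.1753

t=0: k=[82 0 0 0 0 0 0 0]
t=1: x=[75.8500 6.1500 0.0000 0.0000 0.0000 0.0000 0.0000 0.0000] k=[79 11 0 0 0 0 0 0]
t=2: x=[73.9000 15.2750 0.8250 0.0000 0.0000 0.0000 0.0000 0.0000] k=[78 10 0 0 0 0 0 0]
t=3: x=[72.9000 14.3500 0.7500 0.0000 0.0000 0.0000 0.0000 0.0000] k=[73 12 0 0 0 0 0 0]
t=4: x=[68.4250 15.6750 0.9000 0.0000 0.0000 0.0000 0.0000 0.0000] k=[66 14 2 0 0 0 0 0]
t=5: x=[62.1000 17.0000 2.7500 0.1500 0.0000 0.0000 0.0000 0.0000] k=[67 21 0 5 0 0 0 0]
t=6: x=[63.5500 22.8750 1.9500 4.2500 0.3750 0.0000 0.0000 0.0000] k=[67 18 0 9 0 0 0 0]
t=7: x=[63.3250 20.3250 2.0250 7.6500 0.6750 0.0000 0.0000 0.0000] k=[67 22 3 10 0 0 0 0]
t=8: x=[63.6250 23.9500 4.9500 8.7250 0.7500 0.0000 0.0000 0.0000] k=[67 20 10 14 5 0 0 0]
t=9: x=[63.4750 22.7750 11.0500 13.0250 5.3000 0.3750 0.0000 0.0000] k=[62 19 16 15 4 0 0 0]
t=10: x=[58.7750 22.0000 16.1500 14.2500 4.5250 0.3000 0.0000 0.0000] k=[62 18 14 13 3 0 0 0]
t=11: x=[58.7000 21.0000 14.2250 12.3250 3.5250 0.2250 0.0000 0.0000] k=[61 21 10 9 5 0 0 0]
t=12: x=[58.0000 23.1750 10.7500 8.7750 4.9250 0.3750 0.0000 0.0000] k=[53 23 11 14 6 0 0 0]
t=13: x=[50.7500 24.3500 12.1250 13.1750 6.1500 0.4500 0.0000 0.0000] k=[54 26 16 15 8 0 0 0]
t=14: x=[51.9000 27.3500 16.6750 14.5500 7.9250 0.6000 0.0000 0.0000] k=[48 26 17 15 7 0 0 0]
t=15: x=[46.3500 26.9750 17.5250 14.5500 7.0750 0.5250 0.0000 0.0000] k=[46 22 14 11 3 5 0 0]
t=16: x=[44.2000 23.2000 14.3750 10.6250 3.7500 4.4750 0.3750 0.0000] k=[49 20 16 15 4 9 0 0]
t=17: x=[46.8250 21.8750 16.2250 14.2500 5.2000 7.9500 0.6750 0.0000] k=[49 19 13 16 8 4 0 0]
t=18: x=[46.7500 20.8000 13.6750 15.1750 8.3000 4.0000 0.3000 0.0000] k=[50 21 11 19 8 0 0 0]
t=19: x=[47.8250 22.4250 12.3500 17.5750 8.2250 0.6000 0.0000 0.0000] k=[43 19 10 16 12 4 0 0]
t=20: x=[41.2000 20.1250 11.1250 15.2500 11.7000 4.3000 0.3000 0.0000] k=[46 20 8 15 15 6 3 0]
t=21: x=[44.0500 21.0500 9.4250 14.4750 14.3250 6.4500 3.0000 0.2250] k=[43 16 5 15 18 9 6 3]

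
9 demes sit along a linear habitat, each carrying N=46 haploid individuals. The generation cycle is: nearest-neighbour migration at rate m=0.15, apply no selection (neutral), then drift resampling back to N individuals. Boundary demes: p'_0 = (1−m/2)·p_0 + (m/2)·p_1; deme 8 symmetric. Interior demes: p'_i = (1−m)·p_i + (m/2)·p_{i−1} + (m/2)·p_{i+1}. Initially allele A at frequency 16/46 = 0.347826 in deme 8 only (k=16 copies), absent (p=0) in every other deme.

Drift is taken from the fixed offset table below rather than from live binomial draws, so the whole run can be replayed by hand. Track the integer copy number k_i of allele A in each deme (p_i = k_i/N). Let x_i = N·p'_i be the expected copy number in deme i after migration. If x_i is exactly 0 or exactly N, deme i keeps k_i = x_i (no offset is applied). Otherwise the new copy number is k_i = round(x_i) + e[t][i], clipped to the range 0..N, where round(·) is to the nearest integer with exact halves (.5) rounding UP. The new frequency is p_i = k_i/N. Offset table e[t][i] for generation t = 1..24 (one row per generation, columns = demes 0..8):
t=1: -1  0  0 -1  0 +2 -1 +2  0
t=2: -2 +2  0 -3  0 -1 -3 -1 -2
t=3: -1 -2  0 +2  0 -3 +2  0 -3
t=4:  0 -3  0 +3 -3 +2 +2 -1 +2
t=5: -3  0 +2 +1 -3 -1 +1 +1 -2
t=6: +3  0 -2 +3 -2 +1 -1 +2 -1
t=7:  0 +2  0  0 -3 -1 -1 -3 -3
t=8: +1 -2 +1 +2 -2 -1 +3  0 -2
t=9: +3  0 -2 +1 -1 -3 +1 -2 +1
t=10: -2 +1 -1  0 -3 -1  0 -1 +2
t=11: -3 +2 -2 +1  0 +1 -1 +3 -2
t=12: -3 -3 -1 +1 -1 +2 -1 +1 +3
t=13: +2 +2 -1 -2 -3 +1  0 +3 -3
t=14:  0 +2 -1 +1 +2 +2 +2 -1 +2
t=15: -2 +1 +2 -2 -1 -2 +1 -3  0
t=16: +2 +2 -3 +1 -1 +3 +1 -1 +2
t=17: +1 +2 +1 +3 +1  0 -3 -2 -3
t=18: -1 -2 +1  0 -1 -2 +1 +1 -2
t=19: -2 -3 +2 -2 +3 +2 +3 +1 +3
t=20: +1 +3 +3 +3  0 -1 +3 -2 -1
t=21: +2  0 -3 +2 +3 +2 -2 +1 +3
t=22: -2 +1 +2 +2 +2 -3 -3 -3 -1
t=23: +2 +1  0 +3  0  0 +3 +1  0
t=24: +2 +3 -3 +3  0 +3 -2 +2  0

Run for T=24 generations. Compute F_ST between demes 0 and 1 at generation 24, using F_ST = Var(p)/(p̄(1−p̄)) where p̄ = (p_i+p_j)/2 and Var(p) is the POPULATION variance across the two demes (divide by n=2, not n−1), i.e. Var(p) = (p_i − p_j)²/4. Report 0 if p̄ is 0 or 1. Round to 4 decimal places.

t=0: k=[0 0 0 0 0 0 0 0 16]
t=1: x=[0.0000 0.0000 0.0000 0.0000 0.0000 0.0000 0.0000 1.2000 14.8000] k=[0 0 0 0 0 0 0 3 15]
t=2: x=[0.0000 0.0000 0.0000 0.0000 0.0000 0.0000 0.2250 3.6750 14.1000] k=[0 0 0 0 0 0 0 3 12]
t=3: x=[0.0000 0.0000 0.0000 0.0000 0.0000 0.0000 0.2250 3.4500 11.3250] k=[0 0 0 0 0 0 2 3 8]
t=4: x=[0.0000 0.0000 0.0000 0.0000 0.0000 0.1500 1.9250 3.3000 7.6250] k=[0 0 0 0 0 2 4 2 10]
t=5: x=[0.0000 0.0000 0.0000 0.0000 0.1500 2.0000 3.7000 2.7500 9.4000] k=[0 0 0 0 0 1 5 4 7]
t=6: x=[0.0000 0.0000 0.0000 0.0000 0.0750 1.2250 4.6250 4.3000 6.7750] k=[0 0 0 0 0 2 4 6 6]
t=7: x=[0.0000 0.0000 0.0000 0.0000 0.1500 2.0000 4.0000 5.8500 6.0000] k=[0 0 0 0 0 1 3 3 3]
t=8: x=[0.0000 0.0000 0.0000 0.0000 0.0750 1.0750 2.8500 3.0000 3.0000] k=[0 0 0 0 0 0 6 3 1]
t=9: x=[0.0000 0.0000 0.0000 0.0000 0.0000 0.4500 5.3250 3.0750 1.1500] k=[0 0 0 0 0 0 6 1 2]
t=10: x=[0.0000 0.0000 0.0000 0.0000 0.0000 0.4500 5.1750 1.4500 1.9250] k=[0 0 0 0 0 0 5 0 4]
t=11: x=[0.0000 0.0000 0.0000 0.0000 0.0000 0.3750 4.2500 0.6750 3.7000] k=[0 0 0 0 0 1 3 4 2]
t=12: x=[0.0000 0.0000 0.0000 0.0000 0.0750 1.0750 2.9250 3.7750 2.1500] k=[0 0 0 0 0 3 2 5 5]
t=13: x=[0.0000 0.0000 0.0000 0.0000 0.2250 2.7000 2.3000 4.7750 5.0000] k=[0 0 0 0 0 4 2 8 2]
t=14: x=[0.0000 0.0000 0.0000 0.0000 0.3000 3.5500 2.6000 7.1000 2.4500] k=[0 0 0 0 2 6 5 6 4]
t=15: x=[0.0000 0.0000 0.0000 0.1500 2.1500 5.6250 5.1500 5.7750 4.1500] k=[0 0 0 0 1 4 6 3 4]
t=16: x=[0.0000 0.0000 0.0000 0.0750 1.1500 3.9250 5.6250 3.3000 3.9250] k=[0 0 0 1 0 7 7 2 6]
t=17: x=[0.0000 0.0000 0.0750 0.8500 0.6000 6.4750 6.6250 2.6750 5.7000] k=[0 0 1 4 2 6 4 1 3]
t=18: x=[0.0000 0.0750 1.1500 3.6250 2.4500 5.5500 3.9250 1.3750 2.8500] k=[0 0 2 4 1 4 5 2 1]
t=19: x=[0.0000 0.1500 2.0000 3.6250 1.4500 3.8500 4.7000 2.1500 1.0750] k=[0 0 4 2 4 6 8 3 4]
t=20: x=[0.0000 0.3000 3.5500 2.3000 4.0000 6.0000 7.4750 3.4500 3.9250] k=[0 3 7 5 4 5 10 1 3]
t=21: x=[0.2250 3.0750 6.5500 5.0750 4.1500 5.3000 8.9500 1.8250 2.8500] k=[2 3 4 7 7 7 7 3 6]
t=22: x=[2.0750 3.0000 4.1500 6.7750 7.0000 7.0000 6.7000 3.5250 5.7750] k=[0 4 6 9 9 4 4 1 5]
t=23: x=[0.3000 3.8500 6.0750 8.7750 8.6250 4.3750 3.7750 1.5250 4.7000] k=[2 5 6 12 9 4 7 3 5]
t=24: x=[2.2250 4.8500 6.3750 11.3250 8.8500 4.6000 6.4750 3.4500 4.8500] k=[4 8 3 14 9 8 4 5 5]

0.0167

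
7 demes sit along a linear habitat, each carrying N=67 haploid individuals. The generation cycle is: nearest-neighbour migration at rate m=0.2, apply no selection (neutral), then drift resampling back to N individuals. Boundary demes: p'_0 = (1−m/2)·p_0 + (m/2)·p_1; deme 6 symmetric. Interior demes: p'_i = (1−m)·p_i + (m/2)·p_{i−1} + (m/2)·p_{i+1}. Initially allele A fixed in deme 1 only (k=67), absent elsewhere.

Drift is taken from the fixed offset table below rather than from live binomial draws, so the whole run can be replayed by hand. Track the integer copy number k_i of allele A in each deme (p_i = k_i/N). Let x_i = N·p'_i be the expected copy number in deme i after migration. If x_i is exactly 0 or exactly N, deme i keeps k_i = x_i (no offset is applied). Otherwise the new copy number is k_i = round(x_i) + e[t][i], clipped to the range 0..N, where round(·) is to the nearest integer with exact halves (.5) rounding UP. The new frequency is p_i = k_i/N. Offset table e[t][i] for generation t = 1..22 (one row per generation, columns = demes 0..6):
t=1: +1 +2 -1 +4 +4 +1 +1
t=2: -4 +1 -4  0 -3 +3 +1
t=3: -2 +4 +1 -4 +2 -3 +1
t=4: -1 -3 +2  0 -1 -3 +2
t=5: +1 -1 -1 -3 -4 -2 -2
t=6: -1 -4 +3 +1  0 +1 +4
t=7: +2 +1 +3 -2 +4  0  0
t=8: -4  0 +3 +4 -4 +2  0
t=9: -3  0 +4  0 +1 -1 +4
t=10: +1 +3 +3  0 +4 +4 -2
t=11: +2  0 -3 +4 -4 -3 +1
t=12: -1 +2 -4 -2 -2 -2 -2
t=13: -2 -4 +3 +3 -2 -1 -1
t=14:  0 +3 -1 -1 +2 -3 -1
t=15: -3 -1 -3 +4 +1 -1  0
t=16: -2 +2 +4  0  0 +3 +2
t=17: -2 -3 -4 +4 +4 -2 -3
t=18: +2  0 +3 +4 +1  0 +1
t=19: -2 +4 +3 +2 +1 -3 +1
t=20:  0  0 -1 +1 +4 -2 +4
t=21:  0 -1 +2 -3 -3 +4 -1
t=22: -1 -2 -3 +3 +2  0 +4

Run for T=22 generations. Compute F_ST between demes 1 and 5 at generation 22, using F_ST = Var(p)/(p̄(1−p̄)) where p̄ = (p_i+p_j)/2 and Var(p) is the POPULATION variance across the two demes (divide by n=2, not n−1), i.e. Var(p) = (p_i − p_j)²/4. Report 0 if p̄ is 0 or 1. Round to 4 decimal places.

0.0379

t=0: k=[0 67 0 0 0 0 0]
t=1: x=[6.7000 53.6000 6.7000 0.0000 0.0000 0.0000 0.0000] k=[8 56 6 0 0 0 0]
t=2: x=[12.8000 46.2000 10.4000 0.6000 0.0000 0.0000 0.0000] k=[9 47 6 1 0 0 0]
t=3: x=[12.8000 39.1000 9.6000 1.4000 0.1000 0.0000 0.0000] k=[11 43 11 0 2 0 0]
t=4: x=[14.2000 36.6000 13.1000 1.3000 1.6000 0.2000 0.0000] k=[13 34 15 1 1 0 0]
t=5: x=[15.1000 30.0000 15.5000 2.4000 0.9000 0.1000 0.0000] k=[16 29 15 0 0 0 0]
t=6: x=[17.3000 26.3000 14.9000 1.5000 0.0000 0.0000 0.0000] k=[16 22 18 3 0 0 0]
t=7: x=[16.6000 21.0000 16.9000 4.2000 0.3000 0.0000 0.0000] k=[19 22 20 2 4 0 0]
t=8: x=[19.3000 21.5000 18.4000 4.0000 3.4000 0.4000 0.0000] k=[15 22 21 8 0 2 0]
t=9: x=[15.7000 21.2000 19.8000 8.5000 1.0000 1.6000 0.2000] k=[13 21 24 9 2 1 4]
t=10: x=[13.8000 20.5000 22.2000 9.8000 2.6000 1.4000 3.7000] k=[15 24 25 10 7 5 2]
t=11: x=[15.9000 23.2000 23.4000 11.2000 7.1000 4.9000 2.3000] k=[18 23 20 15 3 2 3]
t=12: x=[18.5000 22.2000 19.8000 14.3000 4.1000 2.2000 2.9000] k=[18 24 16 12 2 0 1]
t=13: x=[18.6000 22.6000 16.4000 11.4000 2.8000 0.3000 0.9000] k=[17 19 19 14 1 0 0]
t=14: x=[17.2000 18.8000 18.5000 13.2000 2.2000 0.1000 0.0000] k=[17 22 18 12 4 0 0]
t=15: x=[17.5000 21.1000 17.8000 11.8000 4.4000 0.4000 0.0000] k=[15 20 15 16 5 0 0]
t=16: x=[15.5000 19.0000 15.6000 14.8000 5.6000 0.5000 0.0000] k=[14 21 20 15 6 4 0]
t=17: x=[14.7000 20.2000 19.6000 14.6000 6.7000 3.8000 0.4000] k=[13 17 16 19 11 2 0]
t=18: x=[13.4000 16.5000 16.4000 17.9000 10.9000 2.7000 0.2000] k=[15 17 19 22 12 3 1]
t=19: x=[15.2000 17.0000 19.1000 20.7000 12.1000 3.7000 1.2000] k=[13 21 22 23 13 1 2]
t=20: x=[13.8000 20.3000 22.0000 21.9000 12.8000 2.3000 1.9000] k=[14 20 21 23 17 0 6]
t=21: x=[14.6000 19.5000 21.1000 22.2000 15.9000 2.3000 5.4000] k=[15 19 23 19 13 6 4]
t=22: x=[15.4000 19.0000 22.2000 18.8000 12.9000 6.5000 4.2000] k=[14 17 19 22 15 7 8]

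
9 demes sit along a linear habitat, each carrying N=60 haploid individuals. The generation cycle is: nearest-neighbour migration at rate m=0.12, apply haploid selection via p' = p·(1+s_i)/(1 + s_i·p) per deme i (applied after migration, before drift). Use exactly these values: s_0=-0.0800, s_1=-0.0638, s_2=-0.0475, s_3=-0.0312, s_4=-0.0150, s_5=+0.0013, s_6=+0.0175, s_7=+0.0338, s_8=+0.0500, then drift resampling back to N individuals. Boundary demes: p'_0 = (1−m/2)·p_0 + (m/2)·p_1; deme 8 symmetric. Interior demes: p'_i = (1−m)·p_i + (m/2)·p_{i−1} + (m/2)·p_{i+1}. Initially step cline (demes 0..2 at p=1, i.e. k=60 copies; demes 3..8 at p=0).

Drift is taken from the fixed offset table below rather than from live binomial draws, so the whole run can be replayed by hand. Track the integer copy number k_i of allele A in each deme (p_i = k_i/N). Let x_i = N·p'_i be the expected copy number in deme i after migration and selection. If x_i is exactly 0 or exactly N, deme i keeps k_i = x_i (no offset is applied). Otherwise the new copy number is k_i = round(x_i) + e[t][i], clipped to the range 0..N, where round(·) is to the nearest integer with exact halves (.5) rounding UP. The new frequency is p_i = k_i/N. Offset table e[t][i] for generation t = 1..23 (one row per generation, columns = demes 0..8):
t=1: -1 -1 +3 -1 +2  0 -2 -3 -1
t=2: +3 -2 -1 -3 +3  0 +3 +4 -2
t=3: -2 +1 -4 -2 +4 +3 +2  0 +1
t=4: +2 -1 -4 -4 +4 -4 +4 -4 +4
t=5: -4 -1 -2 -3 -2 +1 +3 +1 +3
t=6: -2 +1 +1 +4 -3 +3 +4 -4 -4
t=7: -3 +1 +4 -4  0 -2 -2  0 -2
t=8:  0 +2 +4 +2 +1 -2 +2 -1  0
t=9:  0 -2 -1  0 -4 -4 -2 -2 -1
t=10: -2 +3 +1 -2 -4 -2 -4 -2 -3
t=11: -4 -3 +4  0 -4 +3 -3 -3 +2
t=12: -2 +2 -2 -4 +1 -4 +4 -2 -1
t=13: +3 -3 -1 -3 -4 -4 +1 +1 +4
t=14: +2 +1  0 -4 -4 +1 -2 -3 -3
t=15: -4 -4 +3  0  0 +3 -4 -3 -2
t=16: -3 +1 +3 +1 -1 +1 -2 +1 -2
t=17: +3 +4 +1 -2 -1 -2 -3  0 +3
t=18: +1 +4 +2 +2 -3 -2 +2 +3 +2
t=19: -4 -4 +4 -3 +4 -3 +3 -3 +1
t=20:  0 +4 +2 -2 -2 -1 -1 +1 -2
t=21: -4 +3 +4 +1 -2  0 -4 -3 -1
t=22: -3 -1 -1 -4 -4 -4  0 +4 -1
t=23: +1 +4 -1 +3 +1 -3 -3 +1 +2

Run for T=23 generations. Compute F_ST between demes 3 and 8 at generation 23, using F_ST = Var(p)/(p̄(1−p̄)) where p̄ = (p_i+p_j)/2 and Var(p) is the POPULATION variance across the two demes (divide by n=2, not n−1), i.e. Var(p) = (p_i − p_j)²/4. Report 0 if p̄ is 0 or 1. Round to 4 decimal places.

0.0714

t=0: k=[60 60 60 0 0 0 0 0 0]
t=1: x=[60.0000 60.0000 56.2317 3.4942 0.0000 0.0000 0.0000 0.0000 0.0000] k=[60 60 59 2 0 0 0 0 0]
t=2: x=[60.0000 59.9359 55.4391 5.1488 0.1182 0.0000 0.0000 0.0000 0.0000] k=[60 58 54 2 3 0 0 0 0]
t=3: x=[59.8696 57.7410 50.7455 5.0319 2.7205 0.1802 0.0000 0.0000 0.0000] k=[58 59 47 3 7 3 0 0 0]
t=4: x=[57.8972 58.1025 44.5278 5.7140 6.4327 3.0638 0.1831 0.0000 0.0000] k=[60 57 41 2 10 0 4 0 0]
t=5: x=[59.8044 55.9797 38.9601 4.6813 8.8058 0.8411 3.5779 0.2481 0.0000] k=[56 55 37 2 7 2 7 1 0]
t=6: x=[55.6128 53.6134 35.2758 4.2725 6.3141 2.6032 6.4390 1.3430 0.0630] k=[54 55 36 8 3 6 10 0 0]
t=7: x=[53.5986 53.4238 34.7512 9.1319 3.4308 6.0671 9.2955 0.6201 0.0000] k=[51 54 39 5 3 4 7 1 0]
t=8: x=[50.5340 52.4978 37.1759 6.7283 3.1348 4.1250 6.5607 1.3430 0.0630] k=[51 54 41 9 4 2 9 0 0]
t=9: x=[50.5340 52.6240 39.2038 10.3458 4.1216 2.5432 8.1616 0.5581 0.0000] k=[51 51 38 10 0 0 6 0 0]
t=10: x=[50.3433 49.6683 36.4071 10.7965 0.5911 0.3605 5.3641 0.3721 0.0000] k=[48 53 37 9 0 0 1 0 0]
t=11: x=[47.4947 51.2591 35.5786 9.8757 0.5320 0.0601 0.8952 0.0620 0.0000] k=[43 48 40 10 0 3 0 0 0]
t=12: x=[42.2768 46.5444 38.0065 10.9141 0.7684 2.6433 0.1831 0.0000 0.0000] k=[40 49 36 7 2 0 4 0 0]
t=13: x=[39.4280 47.0220 34.3279 8.2127 2.1485 0.3605 3.5779 0.2481 0.0000] k=[42 44 33 5 0 0 5 1 0]
t=14: x=[41.0561 42.4117 31.2522 6.2015 0.2955 0.3004 4.5322 1.2191 0.0630] k=[43 43 31 2 0 1 3 0 0]
t=15: x=[41.9661 41.4458 29.2502 3.5137 0.1773 1.0614 2.7451 0.1861 0.0000] k=[38 37 32 4 0 4 0 0 0]
t=16: x=[36.7646 35.8146 29.8901 5.2852 0.4729 3.5243 0.2442 0.0000 0.0000] k=[34 37 33 6 0 5 0 0 0]
t=17: x=[32.9471 35.6322 30.8913 7.0601 0.6502 4.4053 0.3052 0.0000 0.0000] k=[36 40 32 5 0 2 0 0 0]
t=18: x=[35.0336 38.3769 30.1303 6.1430 0.4137 1.7622 0.1221 0.0000 0.0000] k=[36 42 32 8 0 0 2 0 0]
t=19: x=[35.1555 40.1748 30.4306 8.7211 0.4729 0.1202 1.7899 0.1240 0.0000] k=[31 36 34 6 4 0 5 0 0]
t=20: x=[30.0501 34.6198 31.7136 7.3530 3.8255 0.5407 4.4713 0.3101 0.0000] k=[30 39 34 5 2 0 3 1 0]
t=21: x=[29.2895 37.2363 31.8340 6.3771 2.0301 0.3004 2.7451 1.0952 0.0630] k=[25 40 36 7 0 0 0 0 0]
t=22: x=[24.6803 37.9488 33.7840 8.0954 0.4137 0.0000 0.0000 0.0000 0.0000] k=[22 37 33 4 0 0 0 0 0]
t=23: x=[21.7315 34.9030 30.7711 5.3437 0.2364 0.0000 0.0000 0.0000 0.0000] k=[23 39 30 8 1 0 0 0 0]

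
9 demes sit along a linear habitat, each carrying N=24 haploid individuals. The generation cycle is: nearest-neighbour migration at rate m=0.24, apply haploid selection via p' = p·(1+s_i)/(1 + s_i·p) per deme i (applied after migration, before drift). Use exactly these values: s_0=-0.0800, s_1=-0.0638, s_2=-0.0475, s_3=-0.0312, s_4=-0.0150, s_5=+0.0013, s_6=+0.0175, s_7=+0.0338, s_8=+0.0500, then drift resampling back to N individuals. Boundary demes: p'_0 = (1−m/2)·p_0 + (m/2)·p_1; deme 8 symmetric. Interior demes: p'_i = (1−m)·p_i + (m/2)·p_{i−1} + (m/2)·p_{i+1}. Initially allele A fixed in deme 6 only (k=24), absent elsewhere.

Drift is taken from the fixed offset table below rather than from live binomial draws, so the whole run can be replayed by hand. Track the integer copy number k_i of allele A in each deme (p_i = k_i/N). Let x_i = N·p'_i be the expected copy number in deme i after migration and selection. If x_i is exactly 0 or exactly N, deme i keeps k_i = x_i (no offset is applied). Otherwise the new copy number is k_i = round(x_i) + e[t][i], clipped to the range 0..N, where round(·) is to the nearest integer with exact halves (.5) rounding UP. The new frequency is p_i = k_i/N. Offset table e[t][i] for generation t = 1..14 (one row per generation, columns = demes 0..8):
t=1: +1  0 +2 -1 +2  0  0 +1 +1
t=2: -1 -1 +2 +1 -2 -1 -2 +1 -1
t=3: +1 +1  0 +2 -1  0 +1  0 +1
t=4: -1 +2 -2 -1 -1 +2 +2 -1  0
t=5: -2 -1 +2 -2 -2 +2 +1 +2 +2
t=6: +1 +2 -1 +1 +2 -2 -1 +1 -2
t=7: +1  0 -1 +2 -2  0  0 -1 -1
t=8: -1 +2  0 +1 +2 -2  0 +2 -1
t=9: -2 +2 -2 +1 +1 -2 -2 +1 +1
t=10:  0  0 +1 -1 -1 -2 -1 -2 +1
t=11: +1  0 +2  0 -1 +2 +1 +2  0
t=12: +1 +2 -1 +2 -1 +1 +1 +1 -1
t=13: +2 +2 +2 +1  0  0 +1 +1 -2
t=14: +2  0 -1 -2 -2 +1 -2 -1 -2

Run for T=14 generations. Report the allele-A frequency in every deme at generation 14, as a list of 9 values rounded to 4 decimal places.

[0.1667, 0.1667, 0.1250, 0.1250, 0.0833, 0.2917, 0.2917, 0.3750, 0.2083]

t=0: k=[0 0 0 0 0 0 24 0 0]
t=1: x=[0.0000 0.0000 0.0000 0.0000 0.0000 2.8833 18.3156 2.9653 0.0000] k=[0 0 0 0 0 3 18 4 0]
t=2: x=[0.0000 0.0000 0.0000 0.0000 0.3547 4.4447 14.6193 5.3367 0.5035] k=[0 0 0 0 0 3 13 6 0]
t=3: x=[0.0000 0.0000 0.0000 0.0000 0.3547 3.8442 11.0634 6.2728 0.7549] k=[0 0 0 0 0 4 12 6 2]
t=4: x=[0.0000 0.0000 0.0000 0.0000 0.4729 4.4847 10.4222 6.3947 2.5906] k=[0 0 0 0 0 6 12 5 3]
t=5: x=[0.0000 0.0000 0.0000 0.0000 0.7095 6.0058 10.5424 5.7440 3.3792] k=[0 0 0 0 0 8 12 8 5]
t=6: x=[0.0000 0.0000 0.0000 0.0000 0.9462 7.5267 11.1435 8.2995 5.5658] k=[0 0 0 0 3 6 10 9 4]
t=7: x=[0.0000 0.0000 0.0000 0.3489 2.9606 6.1259 9.4994 8.7035 4.7842] k=[0 0 0 2 1 6 9 8 4]
t=8: x=[0.0000 0.0000 0.2287 1.5922 1.6960 5.7657 8.6156 7.8142 4.6605] k=[0 0 0 3 4 4 9 10 4]
t=9: x=[0.0000 0.0000 0.3431 2.6835 3.8311 4.6048 8.6156 9.3490 4.9077] k=[0 0 0 4 5 3 7 10 6]
t=10: x=[0.0000 0.0000 0.4576 3.5432 4.5837 3.7241 6.9655 9.3490 6.7134] k=[0 0 1 3 4 2 6 7 8]
t=11: x=[0.0000 0.1124 1.0692 2.8006 3.5936 2.7231 5.7152 7.1660 8.1404] k=[0 0 3 3 3 5 7 9 8]
t=12: x=[0.0000 0.3374 2.5278 2.9178 3.1979 5.0051 7.0863 8.8247 8.3842] k=[0 2 2 5 2 6 8 10 7]
t=13: x=[0.2210 1.6555 2.2584 4.1697 2.8024 5.7657 8.0928 9.5908 7.6113] k=[2 4 4 5 3 6 9 11 6]
t=14: x=[2.0763 3.5557 3.9566 4.5225 3.5540 6.0058 8.9773 10.3552 6.8360] k=[4 4 3 3 2 7 7 9 5]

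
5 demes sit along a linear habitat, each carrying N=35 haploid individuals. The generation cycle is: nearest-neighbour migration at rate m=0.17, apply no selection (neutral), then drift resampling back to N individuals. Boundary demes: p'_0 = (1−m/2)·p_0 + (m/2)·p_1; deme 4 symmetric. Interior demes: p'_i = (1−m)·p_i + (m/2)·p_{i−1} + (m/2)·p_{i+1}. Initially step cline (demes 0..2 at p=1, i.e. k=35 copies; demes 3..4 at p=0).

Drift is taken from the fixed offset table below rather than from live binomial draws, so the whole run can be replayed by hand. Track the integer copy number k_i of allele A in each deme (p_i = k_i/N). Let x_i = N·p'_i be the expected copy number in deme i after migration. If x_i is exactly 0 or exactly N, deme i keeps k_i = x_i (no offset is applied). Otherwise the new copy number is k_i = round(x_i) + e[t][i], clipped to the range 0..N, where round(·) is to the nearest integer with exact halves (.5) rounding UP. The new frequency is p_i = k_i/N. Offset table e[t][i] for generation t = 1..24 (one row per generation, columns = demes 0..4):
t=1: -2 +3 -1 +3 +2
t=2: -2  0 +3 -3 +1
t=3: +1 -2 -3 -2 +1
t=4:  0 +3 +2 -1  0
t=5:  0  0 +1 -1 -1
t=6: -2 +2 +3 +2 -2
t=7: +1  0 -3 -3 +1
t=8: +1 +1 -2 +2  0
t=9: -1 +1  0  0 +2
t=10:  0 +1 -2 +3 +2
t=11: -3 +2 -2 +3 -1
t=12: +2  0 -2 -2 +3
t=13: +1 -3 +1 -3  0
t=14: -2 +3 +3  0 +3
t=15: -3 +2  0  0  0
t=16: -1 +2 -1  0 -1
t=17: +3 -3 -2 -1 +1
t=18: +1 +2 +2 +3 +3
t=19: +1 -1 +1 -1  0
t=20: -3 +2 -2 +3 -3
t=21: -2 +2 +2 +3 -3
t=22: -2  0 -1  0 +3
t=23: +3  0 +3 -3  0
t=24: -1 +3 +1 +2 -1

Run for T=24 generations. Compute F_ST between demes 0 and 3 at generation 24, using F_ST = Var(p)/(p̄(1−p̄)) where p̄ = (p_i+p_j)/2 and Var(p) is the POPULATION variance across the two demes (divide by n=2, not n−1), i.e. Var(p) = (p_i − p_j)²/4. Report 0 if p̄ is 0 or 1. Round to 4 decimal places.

0.0385

t=0: k=[35 35 35 0 0]
t=1: x=[35.0000 35.0000 32.0250 2.9750 0.0000] k=[35 35 31 6 0]
t=2: x=[35.0000 34.6600 29.2150 7.6150 0.5100] k=[35 35 32 5 2]
t=3: x=[35.0000 34.7450 29.9600 7.0400 2.2550] k=[35 33 27 5 3]
t=4: x=[34.8300 32.6600 25.6400 6.7000 3.1700] k=[35 35 28 6 3]
t=5: x=[35.0000 34.4050 26.7250 7.6150 3.2550] k=[35 34 28 7 2]
t=6: x=[34.9150 33.5750 26.7250 8.3600 2.4250] k=[33 35 30 10 0]
t=7: x=[33.1700 34.4050 28.7250 10.8500 0.8500] k=[34 34 26 8 2]
t=8: x=[34.0000 33.3200 25.1500 9.0200 2.5100] k=[35 34 23 11 3]
t=9: x=[34.9150 33.1500 22.9150 11.3400 3.6800] k=[34 34 23 11 6]
t=10: x=[34.0000 33.0650 22.9150 11.5950 6.4250] k=[34 34 21 15 8]
t=11: x=[34.0000 32.8950 21.5950 14.9150 8.5950] k=[31 35 20 18 8]
t=12: x=[31.3400 33.3850 21.1050 17.3200 8.8500] k=[33 33 19 15 12]
t=13: x=[33.0000 31.8100 19.8500 15.0850 12.2550] k=[34 29 21 12 12]
t=14: x=[33.5750 28.7450 20.9150 12.7650 12.0000] k=[32 32 24 13 15]
t=15: x=[32.0000 31.3200 23.7450 14.1050 14.8300] k=[29 33 24 14 15]
t=16: x=[29.3400 31.8950 23.9150 14.9350 14.9150] k=[28 34 23 15 14]
t=17: x=[28.5100 32.5550 23.2550 15.5950 14.0850] k=[32 30 21 15 15]
t=18: x=[31.8300 29.4050 21.2550 15.5100 15.0000] k=[33 31 23 19 18]
t=19: x=[32.8300 30.4900 23.3400 19.2550 18.0850] k=[34 29 24 18 18]
t=20: x=[33.5750 29.0000 23.9150 18.5100 18.0000] k=[31 31 22 22 15]
t=21: x=[31.0000 30.2350 22.7650 21.4050 15.5950] k=[29 32 25 24 13]
t=22: x=[29.2550 31.1500 25.5100 23.1500 13.9350] k=[27 31 25 23 17]
t=23: x=[27.3400 30.1500 25.3400 22.6600 17.5100] k=[30 30 28 20 18]
t=24: x=[30.0000 29.8300 27.4900 20.5100 18.1700] k=[29 33 28 23 17]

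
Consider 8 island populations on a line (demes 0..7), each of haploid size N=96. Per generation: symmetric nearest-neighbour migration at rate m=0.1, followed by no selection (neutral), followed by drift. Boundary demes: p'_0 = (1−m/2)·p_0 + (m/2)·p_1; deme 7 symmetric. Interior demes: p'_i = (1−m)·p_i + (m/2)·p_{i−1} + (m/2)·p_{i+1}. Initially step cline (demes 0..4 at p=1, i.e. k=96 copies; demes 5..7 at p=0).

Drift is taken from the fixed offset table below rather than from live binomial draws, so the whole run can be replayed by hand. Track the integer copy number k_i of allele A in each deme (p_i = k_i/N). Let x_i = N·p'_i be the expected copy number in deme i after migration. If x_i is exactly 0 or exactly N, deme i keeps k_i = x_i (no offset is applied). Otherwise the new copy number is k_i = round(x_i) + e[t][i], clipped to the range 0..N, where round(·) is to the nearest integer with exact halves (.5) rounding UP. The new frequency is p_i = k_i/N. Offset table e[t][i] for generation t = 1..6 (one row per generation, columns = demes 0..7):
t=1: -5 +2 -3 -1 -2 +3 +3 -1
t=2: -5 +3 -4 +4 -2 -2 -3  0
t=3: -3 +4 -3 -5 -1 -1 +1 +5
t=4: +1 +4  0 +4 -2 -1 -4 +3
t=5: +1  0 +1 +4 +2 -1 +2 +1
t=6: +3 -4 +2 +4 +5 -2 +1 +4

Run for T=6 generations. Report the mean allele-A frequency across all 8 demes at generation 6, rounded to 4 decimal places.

0.6367

t=0: k=[96 96 96 96 96 0 0 0]
t=1: x=[96.0000 96.0000 96.0000 96.0000 91.2000 4.8000 0.0000 0.0000] k=[96 96 96 96 89 8 0 0]
t=2: x=[96.0000 96.0000 96.0000 95.6500 85.3000 11.6500 0.4000 0.0000] k=[96 96 96 96 83 10 0 0]
t=3: x=[96.0000 96.0000 96.0000 95.3500 80.0000 13.1500 0.5000 0.0000] k=[96 96 96 90 79 12 2 0]
t=4: x=[96.0000 96.0000 95.7000 89.7500 76.2000 14.8500 2.4000 0.1000] k=[96 96 96 94 74 14 0 3]
t=5: x=[96.0000 96.0000 95.9000 93.1000 72.0000 16.3000 0.8500 2.8500] k=[96 96 96 96 74 15 3 4]
t=6: x=[96.0000 96.0000 96.0000 94.9000 72.1500 17.3500 3.6500 3.9500] k=[96 96 96 96 77 15 5 8]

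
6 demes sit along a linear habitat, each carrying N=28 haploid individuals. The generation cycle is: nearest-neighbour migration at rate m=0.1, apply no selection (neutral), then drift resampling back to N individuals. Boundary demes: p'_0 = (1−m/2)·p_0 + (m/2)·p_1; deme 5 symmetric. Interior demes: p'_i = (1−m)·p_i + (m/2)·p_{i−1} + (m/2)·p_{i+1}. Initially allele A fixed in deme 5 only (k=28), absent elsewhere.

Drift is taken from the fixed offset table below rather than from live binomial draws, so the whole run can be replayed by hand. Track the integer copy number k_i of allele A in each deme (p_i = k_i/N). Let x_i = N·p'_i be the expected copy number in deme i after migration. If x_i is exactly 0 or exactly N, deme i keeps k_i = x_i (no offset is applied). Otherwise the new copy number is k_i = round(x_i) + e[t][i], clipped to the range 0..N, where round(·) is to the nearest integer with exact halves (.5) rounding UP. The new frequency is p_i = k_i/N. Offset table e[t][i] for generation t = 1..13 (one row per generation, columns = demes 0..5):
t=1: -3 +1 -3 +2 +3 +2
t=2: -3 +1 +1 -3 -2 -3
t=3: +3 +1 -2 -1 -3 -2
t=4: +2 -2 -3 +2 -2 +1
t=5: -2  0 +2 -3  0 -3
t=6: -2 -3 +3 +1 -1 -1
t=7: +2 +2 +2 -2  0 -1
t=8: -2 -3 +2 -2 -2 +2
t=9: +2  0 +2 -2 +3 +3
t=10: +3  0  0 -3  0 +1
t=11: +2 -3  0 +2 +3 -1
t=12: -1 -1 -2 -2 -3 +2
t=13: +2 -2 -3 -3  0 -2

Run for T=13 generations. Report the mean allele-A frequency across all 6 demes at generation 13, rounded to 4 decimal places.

t=0: k=[0 0 0 0 0 28]
t=1: x=[0.0000 0.0000 0.0000 0.0000 1.4000 26.6000] k=[0 0 0 0 4 28]
t=2: x=[0.0000 0.0000 0.0000 0.2000 5.0000 26.8000] k=[0 0 0 0 3 24]
t=3: x=[0.0000 0.0000 0.0000 0.1500 3.9000 22.9500] k=[0 0 0 0 1 21]
t=4: x=[0.0000 0.0000 0.0000 0.0500 1.9500 20.0000] k=[0 0 0 2 0 21]
t=5: x=[0.0000 0.0000 0.1000 1.8000 1.1500 19.9500] k=[0 0 2 0 1 17]
t=6: x=[0.0000 0.1000 1.8000 0.1500 1.7500 16.2000] k=[0 0 5 1 1 15]
t=7: x=[0.0000 0.2500 4.5500 1.2000 1.7000 14.3000] k=[0 2 7 0 2 13]
t=8: x=[0.1000 2.1500 6.4000 0.4500 2.4500 12.4500] k=[0 0 8 0 0 14]
t=9: x=[0.0000 0.4000 7.2000 0.4000 0.7000 13.3000] k=[0 0 9 0 4 16]
t=10: x=[0.0000 0.4500 8.1000 0.6500 4.4000 15.4000] k=[0 0 8 0 4 16]
t=11: x=[0.0000 0.4000 7.2000 0.6000 4.4000 15.4000] k=[0 0 7 3 7 14]
t=12: x=[0.0000 0.3500 6.4500 3.4000 7.1500 13.6500] k=[0 0 4 1 4 16]
t=13: x=[0.0000 0.2000 3.6500 1.3000 4.4500 15.4000] k=[0 0 1 0 4 13]

0.1071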